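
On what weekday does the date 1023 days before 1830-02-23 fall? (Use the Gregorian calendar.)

Feb 23, 1830 is a Tuesday.
1023 mod 7 = 1, so 1023 days before a Tuesday is Tuesday − 1 = Monday.

Monday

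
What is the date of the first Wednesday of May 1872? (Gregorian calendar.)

May 1, 1872

May 1, 1872 is a Wednesday.
The first Wednesday is therefore May 1 (same day).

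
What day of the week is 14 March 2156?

Sunday

January 1, 2156 is a Thursday.
Jan 1, 2156 → Feb 1, 2156: 31 days (January has 31).
Feb 1, 2156 → Mar 1, 2156: 29 days (February has 29).
Mar 1, 2156 → Mar 14, 2156: 13 days.
Total: 73 days.
73 mod 7 = 3, so Thursday + 3 = Sunday.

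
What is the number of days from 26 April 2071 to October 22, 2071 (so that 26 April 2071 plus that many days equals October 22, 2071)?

179

Apr 26, 2071 → May 26, 2071: 30 days (April has 30).
May 26, 2071 → Jun 26, 2071: 31 days (May has 31).
Jun 26, 2071 → Jul 26, 2071: 30 days (June has 30).
Jul 26, 2071 → Aug 26, 2071: 31 days (July has 31).
Aug 26, 2071 → Sep 26, 2071: 31 days (August has 31).
Sep 26, 2071 → Oct 22, 2071: 26 days.
Total: 179 days.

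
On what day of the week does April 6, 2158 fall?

Doomsday rule: the anchor day for the 2100s is Sunday. For year 58: 58÷12 = 4 r 10, and 10÷4 = 2, so 4+10+2 = 16.
Sunday + 16 ≡ Tuesday — that's 2158's doomsday.
In April the doomsday date is Apr 4.
Apr 6 is 2 days after Apr 4; 2 mod 7 = 2, so Tuesday + 2 = Thursday.

Thursday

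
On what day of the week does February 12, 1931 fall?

Doomsday rule: the anchor day for the 1900s is Wednesday. For year 31: 31÷12 = 2 r 7, and 7÷4 = 1, so 2+7+1 = 10.
Wednesday + 10 ≡ Saturday — that's 1931's doomsday.
In February the doomsday date is Feb 28 (1931 is not a leap year).
Feb 12 is 16 days before Feb 28; 16 mod 7 = 2, so Saturday − 2 = Thursday.

Thursday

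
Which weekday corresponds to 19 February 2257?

Thursday

Doomsday rule: the anchor day for the 2200s is Friday. For year 57: 57÷12 = 4 r 9, and 9÷4 = 2, so 4+9+2 = 15.
Friday + 15 ≡ Saturday — that's 2257's doomsday.
In February the doomsday date is Feb 28 (2257 is not a leap year).
Feb 19 is 9 days before Feb 28; 9 mod 7 = 2, so Saturday − 2 = Thursday.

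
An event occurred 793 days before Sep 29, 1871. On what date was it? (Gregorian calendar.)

−365 (one year) → Sep 29, 1870 (428 left).
−365 (one year) → Sep 29, 1869 (63 left).
−29 → Aug 31, 1869 (end of Aug, 31 days; 34 left).
−31 → Jul 31, 1869 (end of Jul, 31 days; 3 left).
−3 → Jul 28, 1869.

July 28, 1869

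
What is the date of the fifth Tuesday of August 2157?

August 30, 2157

August 1, 2157 is a Monday.
The first Tuesday is therefore August 2 (1 days later).
The fifth Tuesday is 2 + 4×7 = August 30.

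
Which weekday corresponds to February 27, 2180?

Doomsday rule: the anchor day for the 2100s is Sunday. For year 80: 80÷12 = 6 r 8, and 8÷4 = 2, so 6+8+2 = 16.
Sunday + 16 ≡ Tuesday — that's 2180's doomsday.
In February the doomsday date is Feb 29 (2180 is a leap year (divisible by 4)).
Feb 27 is 2 days before Feb 29; 2 mod 7 = 2, so Tuesday − 2 = Sunday.

Sunday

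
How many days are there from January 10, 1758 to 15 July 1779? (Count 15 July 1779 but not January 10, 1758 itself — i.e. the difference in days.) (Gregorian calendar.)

Jan 10, 1758 → Jan 10, 1759: 365 days.
Jan 10, 1759 → Jan 10, 1760: 365 days.
Jan 10, 1760 → Jan 10, 1761: 366 days (Feb 29, 1760 is in that span).
Jan 10, 1761 → Jan 10, 1762: 365 days.
Jan 10, 1762 → Jan 10, 1763: 365 days.
Jan 10, 1763 → Jan 10, 1764: 365 days.
Jan 10, 1764 → Jan 10, 1765: 366 days (Feb 29, 1764 is in that span).
Jan 10, 1765 → Jan 10, 1766: 365 days.
Jan 10, 1766 → Jan 10, 1767: 365 days.
Jan 10, 1767 → Jan 10, 1768: 365 days.
Jan 10, 1768 → Jan 10, 1769: 366 days (Feb 29, 1768 is in that span).
Jan 10, 1769 → Jan 10, 1770: 365 days.
Jan 10, 1770 → Jan 10, 1771: 365 days.
Jan 10, 1771 → Jan 10, 1772: 365 days.
Jan 10, 1772 → Jan 10, 1773: 366 days (Feb 29, 1772 is in that span).
Jan 10, 1773 → Jan 10, 1774: 365 days.
Jan 10, 1774 → Jan 10, 1775: 365 days.
Jan 10, 1775 → Jan 10, 1776: 365 days.
Jan 10, 1776 → Jan 10, 1777: 366 days (Feb 29, 1776 is in that span).
Jan 10, 1777 → Jan 10, 1778: 365 days.
Jan 10, 1778 → Jan 10, 1779: 365 days.
Jan 10, 1779 → Feb 10, 1779: 31 days (January has 31).
Feb 10, 1779 → Mar 10, 1779: 28 days (February has 28).
Mar 10, 1779 → Apr 10, 1779: 31 days (March has 31).
Apr 10, 1779 → May 10, 1779: 30 days (April has 30).
May 10, 1779 → Jun 10, 1779: 31 days (May has 31).
Jun 10, 1779 → Jul 10, 1779: 30 days (June has 30).
Jul 10, 1779 → Jul 15, 1779: 5 days.
Total: 7856 days.

7856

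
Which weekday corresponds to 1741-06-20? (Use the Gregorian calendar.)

Doomsday rule: the anchor day for the 1700s is Sunday. For year 41: 41÷12 = 3 r 5, and 5÷4 = 1, so 3+5+1 = 9.
Sunday + 9 ≡ Tuesday — that's 1741's doomsday.
In June the doomsday date is Jun 6.
Jun 20 is 14 days after Jun 6; 14 mod 7 = 0, so Tuesday + 0 = Tuesday.

Tuesday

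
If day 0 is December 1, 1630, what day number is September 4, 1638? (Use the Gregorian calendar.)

2834

Dec 1, 1630 → Dec 1, 1631: 365 days.
Dec 1, 1631 → Dec 1, 1632: 366 days (Feb 29, 1632 is in that span).
Dec 1, 1632 → Dec 1, 1633: 365 days.
Dec 1, 1633 → Dec 1, 1634: 365 days.
Dec 1, 1634 → Dec 1, 1635: 365 days.
Dec 1, 1635 → Dec 1, 1636: 366 days (Feb 29, 1636 is in that span).
Dec 1, 1636 → Dec 1, 1637: 365 days.
Dec 1, 1637 → Jan 1, 1638: 31 days (December has 31).
Jan 1, 1638 → Feb 1, 1638: 31 days (January has 31).
Feb 1, 1638 → Mar 1, 1638: 28 days (February has 28).
Mar 1, 1638 → Apr 1, 1638: 31 days (March has 31).
Apr 1, 1638 → May 1, 1638: 30 days (April has 30).
May 1, 1638 → Jun 1, 1638: 31 days (May has 31).
Jun 1, 1638 → Jul 1, 1638: 30 days (June has 30).
Jul 1, 1638 → Aug 1, 1638: 31 days (July has 31).
Aug 1, 1638 → Sep 1, 1638: 31 days (August has 31).
Sep 1, 1638 → Sep 4, 1638: 3 days.
Total: 2834 days.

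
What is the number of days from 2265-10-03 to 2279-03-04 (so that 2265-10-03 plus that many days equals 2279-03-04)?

4900

Oct 3, 2265 → Oct 3, 2266: 365 days.
Oct 3, 2266 → Oct 3, 2267: 365 days.
Oct 3, 2267 → Oct 3, 2268: 366 days (Feb 29, 2268 is in that span).
Oct 3, 2268 → Oct 3, 2269: 365 days.
Oct 3, 2269 → Oct 3, 2270: 365 days.
Oct 3, 2270 → Oct 3, 2271: 365 days.
Oct 3, 2271 → Oct 3, 2272: 366 days (Feb 29, 2272 is in that span).
Oct 3, 2272 → Oct 3, 2273: 365 days.
Oct 3, 2273 → Oct 3, 2274: 365 days.
Oct 3, 2274 → Oct 3, 2275: 365 days.
Oct 3, 2275 → Oct 3, 2276: 366 days (Feb 29, 2276 is in that span).
Oct 3, 2276 → Oct 3, 2277: 365 days.
Oct 3, 2277 → Oct 3, 2278: 365 days.
Oct 3, 2278 → Nov 3, 2278: 31 days (October has 31).
Nov 3, 2278 → Dec 3, 2278: 30 days (November has 30).
Dec 3, 2278 → Jan 3, 2279: 31 days (December has 31).
Jan 3, 2279 → Feb 3, 2279: 31 days (January has 31).
Feb 3, 2279 → Mar 3, 2279: 28 days (February has 28).
Mar 3, 2279 → Mar 4, 2279: 1 days.
Total: 4900 days.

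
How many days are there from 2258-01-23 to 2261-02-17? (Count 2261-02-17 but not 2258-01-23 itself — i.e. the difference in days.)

Jan 23, 2258 → Jan 23, 2259: 365 days.
Jan 23, 2259 → Jan 23, 2260: 365 days.
Jan 23, 2260 → Feb 23, 2260: 31 days (January has 31).
Feb 23, 2260 → Mar 23, 2260: 29 days (February has 29).
Mar 23, 2260 → Apr 23, 2260: 31 days (March has 31).
Apr 23, 2260 → May 23, 2260: 30 days (April has 30).
May 23, 2260 → Jun 23, 2260: 31 days (May has 31).
Jun 23, 2260 → Jul 23, 2260: 30 days (June has 30).
Jul 23, 2260 → Aug 23, 2260: 31 days (July has 31).
Aug 23, 2260 → Sep 23, 2260: 31 days (August has 31).
Sep 23, 2260 → Oct 23, 2260: 30 days (September has 30).
Oct 23, 2260 → Nov 23, 2260: 31 days (October has 31).
Nov 23, 2260 → Dec 23, 2260: 30 days (November has 30).
Dec 23, 2260 → Jan 23, 2261: 31 days (December has 31).
Jan 23, 2261 → Feb 17, 2261: 25 days.
Total: 1121 days.

1121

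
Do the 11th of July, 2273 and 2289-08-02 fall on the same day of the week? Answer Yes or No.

From Jul 11, 2273 to Aug 2, 2289 is 5866 days.
5866 mod 7 = 0, so they are the same weekday.
(Jul 11, 2273 is a Friday; Aug 2, 2289 is a Friday.)

Yes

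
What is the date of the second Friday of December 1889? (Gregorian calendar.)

December 1, 1889 is a Sunday.
The first Friday is therefore December 6 (5 days later).
The second Friday is 6 + 1×7 = December 13.

December 13, 1889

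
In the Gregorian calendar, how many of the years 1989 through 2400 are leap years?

Multiples of 4 in [1989,2400]: 103.
Of those, multiples of 100: 5 (not leap unless ÷400).
Multiples of 400: 2.
Leap years = 103 − 5 + 2 = 100.

100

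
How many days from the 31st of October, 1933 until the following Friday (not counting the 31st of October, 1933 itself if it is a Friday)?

3

Oct 31, 1933 is a Tuesday.
From Tuesday to the next Friday is 3 days.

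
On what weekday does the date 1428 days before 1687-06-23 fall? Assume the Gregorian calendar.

First find the weekday of Jun 23, 1687. Doomsday rule: the anchor day for the 1600s is Tuesday. For year 87: 87÷12 = 7 r 3, and 3÷4 = 0, so 7+3+0 = 10.
Tuesday + 10 ≡ Friday — that's 1687's doomsday.
In June the doomsday date is Jun 6.
Jun 23 is 17 days after Jun 6; 17 mod 7 = 3, so Friday + 3 = Monday.
1428 mod 7 = 0, so 1428 days before a Monday is Monday − 0 = Monday.

Monday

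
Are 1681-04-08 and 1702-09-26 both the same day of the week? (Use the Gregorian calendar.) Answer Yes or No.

From Apr 8, 1681 to Sep 26, 1702 is 7840 days.
7840 mod 7 = 0, so they are the same weekday.
(Apr 8, 1681 is a Tuesday; Sep 26, 1702 is a Tuesday.)

Yes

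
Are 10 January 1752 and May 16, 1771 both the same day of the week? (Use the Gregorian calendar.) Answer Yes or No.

From Jan 10, 1752 to May 16, 1771 is 7066 days.
7066 mod 7 = 3, so they are different weekdays.
(Jan 10, 1752 is a Monday; May 16, 1771 is a Thursday.)

No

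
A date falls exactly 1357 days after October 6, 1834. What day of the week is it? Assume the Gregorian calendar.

First find the weekday of Oct 6, 1834. Doomsday rule: the anchor day for the 1800s is Friday. For year 34: 34÷12 = 2 r 10, and 10÷4 = 2, so 2+10+2 = 14.
Friday + 14 ≡ Friday — that's 1834's doomsday.
In October the doomsday date is Oct 10.
Oct 6 is 4 days before Oct 10; 4 mod 7 = 4, so Friday − 4 = Monday.
1357 mod 7 = 6, so 1357 days after a Monday is Monday + 6 = Sunday.

Sunday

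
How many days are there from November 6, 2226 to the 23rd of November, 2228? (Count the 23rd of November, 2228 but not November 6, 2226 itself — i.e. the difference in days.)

748

Nov 6, 2226 → Nov 6, 2227: 365 days.
Nov 6, 2227 → Dec 6, 2227: 30 days (November has 30).
Dec 6, 2227 → Jan 6, 2228: 31 days (December has 31).
Jan 6, 2228 → Feb 6, 2228: 31 days (January has 31).
Feb 6, 2228 → Mar 6, 2228: 29 days (February has 29).
Mar 6, 2228 → Apr 6, 2228: 31 days (March has 31).
Apr 6, 2228 → May 6, 2228: 30 days (April has 30).
May 6, 2228 → Jun 6, 2228: 31 days (May has 31).
Jun 6, 2228 → Jul 6, 2228: 30 days (June has 30).
Jul 6, 2228 → Aug 6, 2228: 31 days (July has 31).
Aug 6, 2228 → Sep 6, 2228: 31 days (August has 31).
Sep 6, 2228 → Oct 6, 2228: 30 days (September has 30).
Oct 6, 2228 → Nov 6, 2228: 31 days (October has 31).
Nov 6, 2228 → Nov 23, 2228: 17 days.
Total: 748 days.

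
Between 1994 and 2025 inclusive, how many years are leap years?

8

Multiples of 4 in [1994,2025]: 8.
Of those, multiples of 100: 1 (not leap unless ÷400).
Multiples of 400: 1.
Leap years = 8 − 1 + 1 = 8.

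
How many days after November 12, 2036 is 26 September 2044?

Nov 12, 2036 → Nov 12, 2037: 365 days.
Nov 12, 2037 → Nov 12, 2038: 365 days.
Nov 12, 2038 → Nov 12, 2039: 365 days.
Nov 12, 2039 → Nov 12, 2040: 366 days (Feb 29, 2040 is in that span).
Nov 12, 2040 → Nov 12, 2041: 365 days.
Nov 12, 2041 → Nov 12, 2042: 365 days.
Nov 12, 2042 → Nov 12, 2043: 365 days.
Nov 12, 2043 → Dec 12, 2043: 30 days (November has 30).
Dec 12, 2043 → Jan 12, 2044: 31 days (December has 31).
Jan 12, 2044 → Feb 12, 2044: 31 days (January has 31).
Feb 12, 2044 → Mar 12, 2044: 29 days (February has 29).
Mar 12, 2044 → Apr 12, 2044: 31 days (March has 31).
Apr 12, 2044 → May 12, 2044: 30 days (April has 30).
May 12, 2044 → Jun 12, 2044: 31 days (May has 31).
Jun 12, 2044 → Jul 12, 2044: 30 days (June has 30).
Jul 12, 2044 → Aug 12, 2044: 31 days (July has 31).
Aug 12, 2044 → Sep 12, 2044: 31 days (August has 31).
Sep 12, 2044 → Sep 26, 2044: 14 days.
Total: 2875 days.

2875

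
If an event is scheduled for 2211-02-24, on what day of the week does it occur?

Doomsday rule: the anchor day for the 2200s is Friday. For year 11: 11÷12 = 0 r 11, and 11÷4 = 2, so 0+11+2 = 13.
Friday + 13 ≡ Thursday — that's 2211's doomsday.
In February the doomsday date is Feb 28 (2211 is not a leap year).
Feb 24 is 4 days before Feb 28; 4 mod 7 = 4, so Thursday − 4 = Sunday.

Sunday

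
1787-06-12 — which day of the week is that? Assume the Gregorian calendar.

Tuesday

Doomsday rule: the anchor day for the 1700s is Sunday. For year 87: 87÷12 = 7 r 3, and 3÷4 = 0, so 7+3+0 = 10.
Sunday + 10 ≡ Wednesday — that's 1787's doomsday.
In June the doomsday date is Jun 6.
Jun 12 is 6 days after Jun 6; 6 mod 7 = 6, so Wednesday + 6 = Tuesday.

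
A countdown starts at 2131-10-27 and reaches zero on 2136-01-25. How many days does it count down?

1551

Oct 27, 2131 → Oct 27, 2132: 366 days (Feb 29, 2132 is in that span).
Oct 27, 2132 → Oct 27, 2133: 365 days.
Oct 27, 2133 → Oct 27, 2134: 365 days.
Oct 27, 2134 → Oct 27, 2135: 365 days.
Oct 27, 2135 → Nov 27, 2135: 31 days (October has 31).
Nov 27, 2135 → Dec 27, 2135: 30 days (November has 30).
Dec 27, 2135 → Jan 25, 2136: 29 days.
Total: 1551 days.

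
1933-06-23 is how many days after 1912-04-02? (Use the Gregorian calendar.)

Apr 2, 1912 → Apr 2, 1913: 365 days.
Apr 2, 1913 → Apr 2, 1914: 365 days.
Apr 2, 1914 → Apr 2, 1915: 365 days.
Apr 2, 1915 → Apr 2, 1916: 366 days (Feb 29, 1916 is in that span).
Apr 2, 1916 → Apr 2, 1917: 365 days.
Apr 2, 1917 → Apr 2, 1918: 365 days.
Apr 2, 1918 → Apr 2, 1919: 365 days.
Apr 2, 1919 → Apr 2, 1920: 366 days (Feb 29, 1920 is in that span).
Apr 2, 1920 → Apr 2, 1921: 365 days.
Apr 2, 1921 → Apr 2, 1922: 365 days.
Apr 2, 1922 → Apr 2, 1923: 365 days.
Apr 2, 1923 → Apr 2, 1924: 366 days (Feb 29, 1924 is in that span).
Apr 2, 1924 → Apr 2, 1925: 365 days.
Apr 2, 1925 → Apr 2, 1926: 365 days.
Apr 2, 1926 → Apr 2, 1927: 365 days.
Apr 2, 1927 → Apr 2, 1928: 366 days (Feb 29, 1928 is in that span).
Apr 2, 1928 → Apr 2, 1929: 365 days.
Apr 2, 1929 → Apr 2, 1930: 365 days.
Apr 2, 1930 → Apr 2, 1931: 365 days.
Apr 2, 1931 → Apr 2, 1932: 366 days (Feb 29, 1932 is in that span).
Apr 2, 1932 → Apr 2, 1933: 365 days.
Apr 2, 1933 → May 2, 1933: 30 days (April has 30).
May 2, 1933 → Jun 2, 1933: 31 days (May has 31).
Jun 2, 1933 → Jun 23, 1933: 21 days.
Total: 7752 days.

7752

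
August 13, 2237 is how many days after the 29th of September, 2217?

Sep 29, 2217 → Sep 29, 2218: 365 days.
Sep 29, 2218 → Sep 29, 2219: 365 days.
Sep 29, 2219 → Sep 29, 2220: 366 days (Feb 29, 2220 is in that span).
Sep 29, 2220 → Sep 29, 2221: 365 days.
Sep 29, 2221 → Sep 29, 2222: 365 days.
Sep 29, 2222 → Sep 29, 2223: 365 days.
Sep 29, 2223 → Sep 29, 2224: 366 days (Feb 29, 2224 is in that span).
Sep 29, 2224 → Sep 29, 2225: 365 days.
Sep 29, 2225 → Sep 29, 2226: 365 days.
Sep 29, 2226 → Sep 29, 2227: 365 days.
Sep 29, 2227 → Sep 29, 2228: 366 days (Feb 29, 2228 is in that span).
Sep 29, 2228 → Sep 29, 2229: 365 days.
Sep 29, 2229 → Sep 29, 2230: 365 days.
Sep 29, 2230 → Sep 29, 2231: 365 days.
Sep 29, 2231 → Sep 29, 2232: 366 days (Feb 29, 2232 is in that span).
Sep 29, 2232 → Sep 29, 2233: 365 days.
Sep 29, 2233 → Sep 29, 2234: 365 days.
Sep 29, 2234 → Sep 29, 2235: 365 days.
Sep 29, 2235 → Sep 29, 2236: 366 days (Feb 29, 2236 is in that span).
Sep 29, 2236 → Oct 29, 2236: 30 days (September has 30).
Oct 29, 2236 → Nov 29, 2236: 31 days (October has 31).
Nov 29, 2236 → Dec 29, 2236: 30 days (November has 30).
Dec 29, 2236 → Jan 29, 2237: 31 days (December has 31).
Jan 29, 2237 → Feb 28, 2237: 30 days (January has 31).
Feb 28, 2237 → Mar 28, 2237: 28 days (February has 28).
Mar 28, 2237 → Apr 28, 2237: 31 days (March has 31).
Apr 28, 2237 → May 28, 2237: 30 days (April has 30).
May 28, 2237 → Jun 28, 2237: 31 days (May has 31).
Jun 28, 2237 → Jul 28, 2237: 30 days (June has 30).
Jul 28, 2237 → Aug 13, 2237: 16 days.
Total: 7258 days.

7258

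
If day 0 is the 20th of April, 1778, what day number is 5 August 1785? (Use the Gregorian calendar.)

2664

Apr 20, 1778 → Apr 20, 1779: 365 days.
Apr 20, 1779 → Apr 20, 1780: 366 days (Feb 29, 1780 is in that span).
Apr 20, 1780 → Apr 20, 1781: 365 days.
Apr 20, 1781 → Apr 20, 1782: 365 days.
Apr 20, 1782 → Apr 20, 1783: 365 days.
Apr 20, 1783 → Apr 20, 1784: 366 days (Feb 29, 1784 is in that span).
Apr 20, 1784 → Apr 20, 1785: 365 days.
Apr 20, 1785 → May 20, 1785: 30 days (April has 30).
May 20, 1785 → Jun 20, 1785: 31 days (May has 31).
Jun 20, 1785 → Jul 20, 1785: 30 days (June has 30).
Jul 20, 1785 → Aug 5, 1785: 16 days.
Total: 2664 days.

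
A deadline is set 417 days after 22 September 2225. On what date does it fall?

+365 (one year) → Sep 22, 2226 (52 left).
Sep has 30 days: +9 → Oct 1, 2226 (43 left).
Oct has 31 days: +31 → Nov 1, 2226 (12 left).
+12 → Nov 13, 2226.

November 13, 2226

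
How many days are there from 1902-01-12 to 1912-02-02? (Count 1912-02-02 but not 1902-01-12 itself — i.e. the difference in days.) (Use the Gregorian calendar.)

3673

Jan 12, 1902 → Jan 12, 1903: 365 days.
Jan 12, 1903 → Jan 12, 1904: 365 days.
Jan 12, 1904 → Jan 12, 1905: 366 days (Feb 29, 1904 is in that span).
Jan 12, 1905 → Jan 12, 1906: 365 days.
Jan 12, 1906 → Jan 12, 1907: 365 days.
Jan 12, 1907 → Jan 12, 1908: 365 days.
Jan 12, 1908 → Jan 12, 1909: 366 days (Feb 29, 1908 is in that span).
Jan 12, 1909 → Jan 12, 1910: 365 days.
Jan 12, 1910 → Jan 12, 1911: 365 days.
Jan 12, 1911 → Feb 12, 1911: 31 days (January has 31).
Feb 12, 1911 → Mar 12, 1911: 28 days (February has 28).
Mar 12, 1911 → Apr 12, 1911: 31 days (March has 31).
Apr 12, 1911 → May 12, 1911: 30 days (April has 30).
May 12, 1911 → Jun 12, 1911: 31 days (May has 31).
Jun 12, 1911 → Jul 12, 1911: 30 days (June has 30).
Jul 12, 1911 → Aug 12, 1911: 31 days (July has 31).
Aug 12, 1911 → Sep 12, 1911: 31 days (August has 31).
Sep 12, 1911 → Oct 12, 1911: 30 days (September has 30).
Oct 12, 1911 → Nov 12, 1911: 31 days (October has 31).
Nov 12, 1911 → Dec 12, 1911: 30 days (November has 30).
Dec 12, 1911 → Jan 12, 1912: 31 days (December has 31).
Jan 12, 1912 → Feb 2, 1912: 21 days.
Total: 3673 days.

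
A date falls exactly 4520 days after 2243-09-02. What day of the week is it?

First find the weekday of Sep 2, 2243. Doomsday rule: the anchor day for the 2200s is Friday. For year 43: 43÷12 = 3 r 7, and 7÷4 = 1, so 3+7+1 = 11.
Friday + 11 ≡ Tuesday — that's 2243's doomsday.
In September the doomsday date is Sep 5.
Sep 2 is 3 days before Sep 5; 3 mod 7 = 3, so Tuesday − 3 = Saturday.
4520 mod 7 = 5, so 4520 days after a Saturday is Saturday + 5 = Thursday.

Thursday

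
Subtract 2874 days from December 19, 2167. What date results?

February 5, 2160

−365 (one year) → Dec 19, 2166 (2509 left).
−365 (one year) → Dec 19, 2165 (2144 left).
−365 (one year) → Dec 19, 2164 (1779 left).
−366 (one year; includes Feb 29, 2164) → Dec 19, 2163 (1413 left).
−365 (one year) → Dec 19, 2162 (1048 left).
−365 (one year) → Dec 19, 2161 (683 left).
−365 (one year) → Dec 19, 2160 (318 left).
−19 → Nov 30, 2160 (end of Nov, 30 days; 299 left).
−30 → Oct 31, 2160 (end of Oct, 31 days; 269 left).
−31 → Sep 30, 2160 (end of Sep, 30 days; 238 left).
−30 → Aug 31, 2160 (end of Aug, 31 days; 208 left).
−31 → Jul 31, 2160 (end of Jul, 31 days; 177 left).
−31 → Jun 30, 2160 (end of Jun, 30 days; 146 left).
−30 → May 31, 2160 (end of May, 31 days; 116 left).
−31 → Apr 30, 2160 (end of Apr, 30 days; 85 left).
−30 → Mar 31, 2160 (end of Mar, 31 days; 55 left).
−31 → Feb 29, 2160 (end of Feb, 29 days; 24 left).
−24 → Feb 5, 2160.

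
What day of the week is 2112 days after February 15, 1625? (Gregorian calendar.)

First find the weekday of Feb 15, 1625. Doomsday rule: the anchor day for the 1600s is Tuesday. For year 25: 25÷12 = 2 r 1, and 1÷4 = 0, so 2+1+0 = 3.
Tuesday + 3 ≡ Friday — that's 1625's doomsday.
In February the doomsday date is Feb 28 (1625 is not a leap year).
Feb 15 is 13 days before Feb 28; 13 mod 7 = 6, so Friday − 6 = Saturday.
2112 mod 7 = 5, so 2112 days after a Saturday is Saturday + 5 = Thursday.

Thursday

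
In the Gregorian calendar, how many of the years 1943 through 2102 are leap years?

39

Multiples of 4 in [1943,2102]: 40.
Of those, multiples of 100: 2 (not leap unless ÷400).
Multiples of 400: 1.
Leap years = 40 − 2 + 1 = 39.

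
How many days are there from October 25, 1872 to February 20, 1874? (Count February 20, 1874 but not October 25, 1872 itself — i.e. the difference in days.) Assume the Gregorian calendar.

Oct 25, 1872 → Oct 25, 1873: 365 days.
Oct 25, 1873 → Nov 25, 1873: 31 days (October has 31).
Nov 25, 1873 → Dec 25, 1873: 30 days (November has 30).
Dec 25, 1873 → Jan 25, 1874: 31 days (December has 31).
Jan 25, 1874 → Feb 20, 1874: 26 days.
Total: 483 days.

483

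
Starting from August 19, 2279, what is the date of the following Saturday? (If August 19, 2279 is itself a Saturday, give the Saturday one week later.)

Aug 19, 2279 is a Tuesday.
From Tuesday to the next Saturday is 4 days.
Aug 19, 2279 + 4 = Aug 23, 2279.

August 23, 2279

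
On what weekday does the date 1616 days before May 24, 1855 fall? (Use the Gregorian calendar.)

Friday

May 24, 1855 is a Thursday.
1616 mod 7 = 6, so 1616 days before a Thursday is Thursday − 6 = Friday.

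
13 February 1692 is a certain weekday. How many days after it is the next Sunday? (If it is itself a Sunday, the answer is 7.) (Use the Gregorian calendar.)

4

Feb 13, 1692 is a Wednesday.
From Wednesday to the next Sunday is 4 days.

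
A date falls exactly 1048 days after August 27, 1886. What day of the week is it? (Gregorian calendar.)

Wednesday

First find the weekday of Aug 27, 1886. Doomsday rule: the anchor day for the 1800s is Friday. For year 86: 86÷12 = 7 r 2, and 2÷4 = 0, so 7+2+0 = 9.
Friday + 9 ≡ Sunday — that's 1886's doomsday.
In August the doomsday date is Aug 8.
Aug 27 is 19 days after Aug 8; 19 mod 7 = 5, so Sunday + 5 = Friday.
1048 mod 7 = 5, so 1048 days after a Friday is Friday + 5 = Wednesday.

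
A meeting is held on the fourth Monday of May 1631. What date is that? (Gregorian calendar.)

May 1, 1631 is a Thursday.
The first Monday is therefore May 5 (4 days later).
The fourth Monday is 5 + 3×7 = May 26.

May 26, 1631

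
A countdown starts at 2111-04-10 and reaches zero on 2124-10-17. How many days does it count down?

4939

Apr 10, 2111 → Apr 10, 2112: 366 days (Feb 29, 2112 is in that span).
Apr 10, 2112 → Apr 10, 2113: 365 days.
Apr 10, 2113 → Apr 10, 2114: 365 days.
Apr 10, 2114 → Apr 10, 2115: 365 days.
Apr 10, 2115 → Apr 10, 2116: 366 days (Feb 29, 2116 is in that span).
Apr 10, 2116 → Apr 10, 2117: 365 days.
Apr 10, 2117 → Apr 10, 2118: 365 days.
Apr 10, 2118 → Apr 10, 2119: 365 days.
Apr 10, 2119 → Apr 10, 2120: 366 days (Feb 29, 2120 is in that span).
Apr 10, 2120 → Apr 10, 2121: 365 days.
Apr 10, 2121 → Apr 10, 2122: 365 days.
Apr 10, 2122 → Apr 10, 2123: 365 days.
Apr 10, 2123 → Apr 10, 2124: 366 days (Feb 29, 2124 is in that span).
Apr 10, 2124 → May 10, 2124: 30 days (April has 30).
May 10, 2124 → Jun 10, 2124: 31 days (May has 31).
Jun 10, 2124 → Jul 10, 2124: 30 days (June has 30).
Jul 10, 2124 → Aug 10, 2124: 31 days (July has 31).
Aug 10, 2124 → Sep 10, 2124: 31 days (August has 31).
Sep 10, 2124 → Oct 10, 2124: 30 days (September has 30).
Oct 10, 2124 → Oct 17, 2124: 7 days.
Total: 4939 days.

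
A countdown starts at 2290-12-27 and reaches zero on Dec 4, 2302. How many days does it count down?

Dec 27, 2290 → Dec 27, 2291: 365 days.
Dec 27, 2291 → Dec 27, 2292: 366 days (Feb 29, 2292 is in that span).
Dec 27, 2292 → Dec 27, 2293: 365 days.
Dec 27, 2293 → Dec 27, 2294: 365 days.
Dec 27, 2294 → Dec 27, 2295: 365 days.
Dec 27, 2295 → Dec 27, 2296: 366 days (Feb 29, 2296 is in that span).
Dec 27, 2296 → Dec 27, 2297: 365 days.
Dec 27, 2297 → Dec 27, 2298: 365 days.
Dec 27, 2298 → Dec 27, 2299: 365 days.
Dec 27, 2299 → Dec 27, 2300: 365 days.
Dec 27, 2300 → Dec 27, 2301: 365 days.
Dec 27, 2301 → Jan 27, 2302: 31 days (December has 31).
Jan 27, 2302 → Feb 27, 2302: 31 days (January has 31).
Feb 27, 2302 → Mar 27, 2302: 28 days (February has 28).
Mar 27, 2302 → Apr 27, 2302: 31 days (March has 31).
Apr 27, 2302 → May 27, 2302: 30 days (April has 30).
May 27, 2302 → Jun 27, 2302: 31 days (May has 31).
Jun 27, 2302 → Jul 27, 2302: 30 days (June has 30).
Jul 27, 2302 → Aug 27, 2302: 31 days (July has 31).
Aug 27, 2302 → Sep 27, 2302: 31 days (August has 31).
Sep 27, 2302 → Oct 27, 2302: 30 days (September has 30).
Oct 27, 2302 → Nov 27, 2302: 31 days (October has 31).
Nov 27, 2302 → Dec 4, 2302: 7 days.
Total: 4359 days.

4359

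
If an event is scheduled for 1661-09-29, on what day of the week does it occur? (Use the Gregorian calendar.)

Thursday

Doomsday rule: the anchor day for the 1600s is Tuesday. For year 61: 61÷12 = 5 r 1, and 1÷4 = 0, so 5+1+0 = 6.
Tuesday + 6 ≡ Monday — that's 1661's doomsday.
In September the doomsday date is Sep 5.
Sep 29 is 24 days after Sep 5; 24 mod 7 = 3, so Monday + 3 = Thursday.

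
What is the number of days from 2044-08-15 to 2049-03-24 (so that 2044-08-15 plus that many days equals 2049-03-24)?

Aug 15, 2044 → Aug 15, 2045: 365 days.
Aug 15, 2045 → Aug 15, 2046: 365 days.
Aug 15, 2046 → Aug 15, 2047: 365 days.
Aug 15, 2047 → Aug 15, 2048: 366 days (Feb 29, 2048 is in that span).
Aug 15, 2048 → Sep 15, 2048: 31 days (August has 31).
Sep 15, 2048 → Oct 15, 2048: 30 days (September has 30).
Oct 15, 2048 → Nov 15, 2048: 31 days (October has 31).
Nov 15, 2048 → Dec 15, 2048: 30 days (November has 30).
Dec 15, 2048 → Jan 15, 2049: 31 days (December has 31).
Jan 15, 2049 → Feb 15, 2049: 31 days (January has 31).
Feb 15, 2049 → Mar 15, 2049: 28 days (February has 28).
Mar 15, 2049 → Mar 24, 2049: 9 days.
Total: 1682 days.

1682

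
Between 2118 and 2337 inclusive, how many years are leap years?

53

Multiples of 4 in [2118,2337]: 55.
Of those, multiples of 100: 2 (not leap unless ÷400).
Multiples of 400: 0.
Leap years = 55 − 2 + 0 = 53.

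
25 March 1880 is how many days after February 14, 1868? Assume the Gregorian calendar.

Feb 14, 1868 → Feb 14, 1869: 366 days (Feb 29, 1868 is in that span).
Feb 14, 1869 → Feb 14, 1870: 365 days.
Feb 14, 1870 → Feb 14, 1871: 365 days.
Feb 14, 1871 → Feb 14, 1872: 365 days.
Feb 14, 1872 → Feb 14, 1873: 366 days (Feb 29, 1872 is in that span).
Feb 14, 1873 → Feb 14, 1874: 365 days.
Feb 14, 1874 → Feb 14, 1875: 365 days.
Feb 14, 1875 → Feb 14, 1876: 365 days.
Feb 14, 1876 → Feb 14, 1877: 366 days (Feb 29, 1876 is in that span).
Feb 14, 1877 → Feb 14, 1878: 365 days.
Feb 14, 1878 → Feb 14, 1879: 365 days.
Feb 14, 1879 → Feb 14, 1880: 365 days.
Feb 14, 1880 → Mar 14, 1880: 29 days (February has 29).
Mar 14, 1880 → Mar 25, 1880: 11 days.
Total: 4423 days.

4423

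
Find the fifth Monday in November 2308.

November 30, 2308

November 1, 2308 is a Sunday.
The first Monday is therefore November 2 (1 days later).
The fifth Monday is 2 + 4×7 = November 30.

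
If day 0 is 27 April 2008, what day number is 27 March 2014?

Apr 27, 2008 → Apr 27, 2009: 365 days.
Apr 27, 2009 → Apr 27, 2010: 365 days.
Apr 27, 2010 → Apr 27, 2011: 365 days.
Apr 27, 2011 → Apr 27, 2012: 366 days (Feb 29, 2012 is in that span).
Apr 27, 2012 → Apr 27, 2013: 365 days.
Apr 27, 2013 → May 27, 2013: 30 days (April has 30).
May 27, 2013 → Jun 27, 2013: 31 days (May has 31).
Jun 27, 2013 → Jul 27, 2013: 30 days (June has 30).
Jul 27, 2013 → Aug 27, 2013: 31 days (July has 31).
Aug 27, 2013 → Sep 27, 2013: 31 days (August has 31).
Sep 27, 2013 → Oct 27, 2013: 30 days (September has 30).
Oct 27, 2013 → Nov 27, 2013: 31 days (October has 31).
Nov 27, 2013 → Dec 27, 2013: 30 days (November has 30).
Dec 27, 2013 → Jan 27, 2014: 31 days (December has 31).
Jan 27, 2014 → Feb 27, 2014: 31 days (January has 31).
Feb 27, 2014 → Mar 27, 2014: 28 days.
Total: 2160 days.

2160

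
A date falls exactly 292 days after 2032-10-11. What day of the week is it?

Saturday

Oct 11, 2032 is a Monday.
292 mod 7 = 5, so 292 days after a Monday is Monday + 5 = Saturday.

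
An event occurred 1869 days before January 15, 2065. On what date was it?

−366 (one year; includes Feb 29, 2064) → Jan 15, 2064 (1503 left).
−365 (one year) → Jan 15, 2063 (1138 left).
−365 (one year) → Jan 15, 2062 (773 left).
−365 (one year) → Jan 15, 2061 (408 left).
−366 (one year; includes Feb 29, 2060) → Jan 15, 2060 (42 left).
−15 → Dec 31, 2059 (end of Dec, 31 days; 27 left).
−27 → Dec 4, 2059.

December 4, 2059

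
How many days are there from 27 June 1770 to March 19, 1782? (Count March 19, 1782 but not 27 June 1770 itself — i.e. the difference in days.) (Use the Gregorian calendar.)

Jun 27, 1770 → Jun 27, 1771: 365 days.
Jun 27, 1771 → Jun 27, 1772: 366 days (Feb 29, 1772 is in that span).
Jun 27, 1772 → Jun 27, 1773: 365 days.
Jun 27, 1773 → Jun 27, 1774: 365 days.
Jun 27, 1774 → Jun 27, 1775: 365 days.
Jun 27, 1775 → Jun 27, 1776: 366 days (Feb 29, 1776 is in that span).
Jun 27, 1776 → Jun 27, 1777: 365 days.
Jun 27, 1777 → Jun 27, 1778: 365 days.
Jun 27, 1778 → Jun 27, 1779: 365 days.
Jun 27, 1779 → Jun 27, 1780: 366 days (Feb 29, 1780 is in that span).
Jun 27, 1780 → Jun 27, 1781: 365 days.
Jun 27, 1781 → Jul 27, 1781: 30 days (June has 30).
Jul 27, 1781 → Aug 27, 1781: 31 days (July has 31).
Aug 27, 1781 → Sep 27, 1781: 31 days (August has 31).
Sep 27, 1781 → Oct 27, 1781: 30 days (September has 30).
Oct 27, 1781 → Nov 27, 1781: 31 days (October has 31).
Nov 27, 1781 → Dec 27, 1781: 30 days (November has 30).
Dec 27, 1781 → Jan 27, 1782: 31 days (December has 31).
Jan 27, 1782 → Feb 27, 1782: 31 days (January has 31).
Feb 27, 1782 → Mar 19, 1782: 20 days.
Total: 4283 days.

4283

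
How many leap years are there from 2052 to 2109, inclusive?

Multiples of 4 in [2052,2109]: 15.
Of those, multiples of 100: 1 (not leap unless ÷400).
Multiples of 400: 0.
Leap years = 15 − 1 + 0 = 14.

14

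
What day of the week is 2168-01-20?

Doomsday rule: the anchor day for the 2100s is Sunday. For year 68: 68÷12 = 5 r 8, and 8÷4 = 2, so 5+8+2 = 15.
Sunday + 15 ≡ Monday — that's 2168's doomsday.
In January the doomsday date is Jan 4 (2168 is a leap year (divisible by 4)).
Jan 20 is 16 days after Jan 4; 16 mod 7 = 2, so Monday + 2 = Wednesday.

Wednesday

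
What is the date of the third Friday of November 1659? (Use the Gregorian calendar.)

November 21, 1659

November 1, 1659 is a Saturday.
The first Friday is therefore November 7 (6 days later).
The third Friday is 7 + 2×7 = November 21.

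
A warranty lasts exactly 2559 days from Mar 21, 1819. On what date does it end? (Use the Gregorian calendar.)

March 23, 1826

+366 (one year; includes Feb 29, 1820) → Mar 21, 1820 (2193 left).
+365 (one year) → Mar 21, 1821 (1828 left).
+365 (one year) → Mar 21, 1822 (1463 left).
+365 (one year) → Mar 21, 1823 (1098 left).
+366 (one year; includes Feb 29, 1824) → Mar 21, 1824 (732 left).
+365 (one year) → Mar 21, 1825 (367 left).
Mar has 31 days: +11 → Apr 1, 1825 (356 left).
Apr has 30 days: +30 → May 1, 1825 (326 left).
May has 31 days: +31 → Jun 1, 1825 (295 left).
Jun has 30 days: +30 → Jul 1, 1825 (265 left).
Jul has 31 days: +31 → Aug 1, 1825 (234 left).
Aug has 31 days: +31 → Sep 1, 1825 (203 left).
Sep has 30 days: +30 → Oct 1, 1825 (173 left).
Oct has 31 days: +31 → Nov 1, 1825 (142 left).
Nov has 30 days: +30 → Dec 1, 1825 (112 left).
Dec has 31 days: +31 → Jan 1, 1826 (81 left).
Jan has 31 days: +31 → Feb 1, 1826 (50 left).
Feb has 28 days: +28 → Mar 1, 1826 (22 left).
+22 → Mar 23, 1826.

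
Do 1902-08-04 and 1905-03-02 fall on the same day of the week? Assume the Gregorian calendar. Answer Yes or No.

No

From Aug 4, 1902 to Mar 2, 1905 is 941 days.
941 mod 7 = 3, so they are different weekdays.
(Aug 4, 1902 is a Monday; Mar 2, 1905 is a Thursday.)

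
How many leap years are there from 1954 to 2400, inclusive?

Multiples of 4 in [1954,2400]: 112.
Of those, multiples of 100: 5 (not leap unless ÷400).
Multiples of 400: 2.
Leap years = 112 − 5 + 2 = 109.

109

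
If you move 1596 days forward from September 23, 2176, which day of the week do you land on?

First find the weekday of Sep 23, 2176. Doomsday rule: the anchor day for the 2100s is Sunday. For year 76: 76÷12 = 6 r 4, and 4÷4 = 1, so 6+4+1 = 11.
Sunday + 11 ≡ Thursday — that's 2176's doomsday.
In September the doomsday date is Sep 5.
Sep 23 is 18 days after Sep 5; 18 mod 7 = 4, so Thursday + 4 = Monday.
1596 mod 7 = 0, so 1596 days after a Monday is Monday + 0 = Monday.

Monday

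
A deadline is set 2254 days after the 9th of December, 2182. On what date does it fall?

February 9, 2189

+365 (one year) → Dec 9, 2183 (1889 left).
+366 (one year; includes Feb 29, 2184) → Dec 9, 2184 (1523 left).
+365 (one year) → Dec 9, 2185 (1158 left).
+365 (one year) → Dec 9, 2186 (793 left).
+365 (one year) → Dec 9, 2187 (428 left).
+366 (one year; includes Feb 29, 2188) → Dec 9, 2188 (62 left).
Dec has 31 days: +23 → Jan 1, 2189 (39 left).
Jan has 31 days: +31 → Feb 1, 2189 (8 left).
+8 → Feb 9, 2189.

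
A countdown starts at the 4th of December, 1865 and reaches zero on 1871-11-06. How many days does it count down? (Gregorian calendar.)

Dec 4, 1865 → Dec 4, 1866: 365 days.
Dec 4, 1866 → Dec 4, 1867: 365 days.
Dec 4, 1867 → Dec 4, 1868: 366 days (Feb 29, 1868 is in that span).
Dec 4, 1868 → Dec 4, 1869: 365 days.
Dec 4, 1869 → Dec 4, 1870: 365 days.
Dec 4, 1870 → Jan 4, 1871: 31 days (December has 31).
Jan 4, 1871 → Feb 4, 1871: 31 days (January has 31).
Feb 4, 1871 → Mar 4, 1871: 28 days (February has 28).
Mar 4, 1871 → Apr 4, 1871: 31 days (March has 31).
Apr 4, 1871 → May 4, 1871: 30 days (April has 30).
May 4, 1871 → Jun 4, 1871: 31 days (May has 31).
Jun 4, 1871 → Jul 4, 1871: 30 days (June has 30).
Jul 4, 1871 → Aug 4, 1871: 31 days (July has 31).
Aug 4, 1871 → Sep 4, 1871: 31 days (August has 31).
Sep 4, 1871 → Oct 4, 1871: 30 days (September has 30).
Oct 4, 1871 → Nov 4, 1871: 31 days (October has 31).
Nov 4, 1871 → Nov 6, 1871: 2 days.
Total: 2163 days.

2163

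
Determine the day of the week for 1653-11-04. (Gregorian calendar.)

Tuesday

Doomsday rule: the anchor day for the 1600s is Tuesday. For year 53: 53÷12 = 4 r 5, and 5÷4 = 1, so 4+5+1 = 10.
Tuesday + 10 ≡ Friday — that's 1653's doomsday.
In November the doomsday date is Nov 7.
Nov 4 is 3 days before Nov 7; 3 mod 7 = 3, so Friday − 3 = Tuesday.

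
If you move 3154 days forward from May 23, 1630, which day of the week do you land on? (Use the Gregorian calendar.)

Monday

May 23, 1630 is a Thursday.
3154 mod 7 = 4, so 3154 days after a Thursday is Thursday + 4 = Monday.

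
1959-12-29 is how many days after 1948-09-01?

Sep 1, 1948 → Sep 1, 1949: 365 days.
Sep 1, 1949 → Sep 1, 1950: 365 days.
Sep 1, 1950 → Sep 1, 1951: 365 days.
Sep 1, 1951 → Sep 1, 1952: 366 days (Feb 29, 1952 is in that span).
Sep 1, 1952 → Sep 1, 1953: 365 days.
Sep 1, 1953 → Sep 1, 1954: 365 days.
Sep 1, 1954 → Sep 1, 1955: 365 days.
Sep 1, 1955 → Sep 1, 1956: 366 days (Feb 29, 1956 is in that span).
Sep 1, 1956 → Sep 1, 1957: 365 days.
Sep 1, 1957 → Sep 1, 1958: 365 days.
Sep 1, 1958 → Sep 1, 1959: 365 days.
Sep 1, 1959 → Oct 1, 1959: 30 days (September has 30).
Oct 1, 1959 → Nov 1, 1959: 31 days (October has 31).
Nov 1, 1959 → Dec 1, 1959: 30 days (November has 30).
Dec 1, 1959 → Dec 29, 1959: 28 days.
Total: 4136 days.

4136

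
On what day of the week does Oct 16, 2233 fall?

Wednesday

Doomsday rule: the anchor day for the 2200s is Friday. For year 33: 33÷12 = 2 r 9, and 9÷4 = 2, so 2+9+2 = 13.
Friday + 13 ≡ Thursday — that's 2233's doomsday.
In October the doomsday date is Oct 10.
Oct 16 is 6 days after Oct 10; 6 mod 7 = 6, so Thursday + 6 = Wednesday.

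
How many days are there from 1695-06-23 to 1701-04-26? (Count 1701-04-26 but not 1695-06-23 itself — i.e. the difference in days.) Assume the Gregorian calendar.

Jun 23, 1695 → Jun 23, 1696: 366 days (Feb 29, 1696 is in that span).
Jun 23, 1696 → Jun 23, 1697: 365 days.
Jun 23, 1697 → Jun 23, 1698: 365 days.
Jun 23, 1698 → Jun 23, 1699: 365 days.
Jun 23, 1699 → Jun 23, 1700: 365 days.
Jun 23, 1700 → Jul 23, 1700: 30 days (June has 30).
Jul 23, 1700 → Aug 23, 1700: 31 days (July has 31).
Aug 23, 1700 → Sep 23, 1700: 31 days (August has 31).
Sep 23, 1700 → Oct 23, 1700: 30 days (September has 30).
Oct 23, 1700 → Nov 23, 1700: 31 days (October has 31).
Nov 23, 1700 → Dec 23, 1700: 30 days (November has 30).
Dec 23, 1700 → Jan 23, 1701: 31 days (December has 31).
Jan 23, 1701 → Feb 23, 1701: 31 days (January has 31).
Feb 23, 1701 → Mar 23, 1701: 28 days (February has 28).
Mar 23, 1701 → Apr 23, 1701: 31 days (March has 31).
Apr 23, 1701 → Apr 26, 1701: 3 days.
Total: 2133 days.

2133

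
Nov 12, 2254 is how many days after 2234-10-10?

Oct 10, 2234 → Oct 10, 2235: 365 days.
Oct 10, 2235 → Oct 10, 2236: 366 days (Feb 29, 2236 is in that span).
Oct 10, 2236 → Oct 10, 2237: 365 days.
Oct 10, 2237 → Oct 10, 2238: 365 days.
Oct 10, 2238 → Oct 10, 2239: 365 days.
Oct 10, 2239 → Oct 10, 2240: 366 days (Feb 29, 2240 is in that span).
Oct 10, 2240 → Oct 10, 2241: 365 days.
Oct 10, 2241 → Oct 10, 2242: 365 days.
Oct 10, 2242 → Oct 10, 2243: 365 days.
Oct 10, 2243 → Oct 10, 2244: 366 days (Feb 29, 2244 is in that span).
Oct 10, 2244 → Oct 10, 2245: 365 days.
Oct 10, 2245 → Oct 10, 2246: 365 days.
Oct 10, 2246 → Oct 10, 2247: 365 days.
Oct 10, 2247 → Oct 10, 2248: 366 days (Feb 29, 2248 is in that span).
Oct 10, 2248 → Oct 10, 2249: 365 days.
Oct 10, 2249 → Oct 10, 2250: 365 days.
Oct 10, 2250 → Oct 10, 2251: 365 days.
Oct 10, 2251 → Oct 10, 2252: 366 days (Feb 29, 2252 is in that span).
Oct 10, 2252 → Oct 10, 2253: 365 days.
Oct 10, 2253 → Nov 10, 2253: 31 days (October has 31).
Nov 10, 2253 → Dec 10, 2253: 30 days (November has 30).
Dec 10, 2253 → Jan 10, 2254: 31 days (December has 31).
Jan 10, 2254 → Feb 10, 2254: 31 days (January has 31).
Feb 10, 2254 → Mar 10, 2254: 28 days (February has 28).
Mar 10, 2254 → Apr 10, 2254: 31 days (March has 31).
Apr 10, 2254 → May 10, 2254: 30 days (April has 30).
May 10, 2254 → Jun 10, 2254: 31 days (May has 31).
Jun 10, 2254 → Jul 10, 2254: 30 days (June has 30).
Jul 10, 2254 → Aug 10, 2254: 31 days (July has 31).
Aug 10, 2254 → Sep 10, 2254: 31 days (August has 31).
Sep 10, 2254 → Oct 10, 2254: 30 days (September has 30).
Oct 10, 2254 → Nov 10, 2254: 31 days (October has 31).
Nov 10, 2254 → Nov 12, 2254: 2 days.
Total: 7338 days.

7338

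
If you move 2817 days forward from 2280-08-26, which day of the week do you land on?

Sunday

First find the weekday of Aug 26, 2280. Doomsday rule: the anchor day for the 2200s is Friday. For year 80: 80÷12 = 6 r 8, and 8÷4 = 2, so 6+8+2 = 16.
Friday + 16 ≡ Sunday — that's 2280's doomsday.
In August the doomsday date is Aug 8.
Aug 26 is 18 days after Aug 8; 18 mod 7 = 4, so Sunday + 4 = Thursday.
2817 mod 7 = 3, so 2817 days after a Thursday is Thursday + 3 = Sunday.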